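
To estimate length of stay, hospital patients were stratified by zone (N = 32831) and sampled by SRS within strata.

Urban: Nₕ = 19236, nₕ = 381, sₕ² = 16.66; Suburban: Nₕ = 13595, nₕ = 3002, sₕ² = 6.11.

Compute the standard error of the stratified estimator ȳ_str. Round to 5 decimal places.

0.12242

Var(ȳ_str) = Σₕ Wₕ²(1 − fₕ)sₕ²/nₕ with Wₕ = Nₕ/N, N = 32831.
Urban: Wₕ = 0.58590966; term = 0.58590966²·(1 − 0.01980661)·16.66/381 = 0.014713741.
Suburban: Wₕ = 0.41409034; term = 0.41409034²·(1 − 0.22081648)·6.11/3002 = 2.719321 × 10^-4.
Sum = 0.014985673.
SE = √(0.014985673) = 0.12242.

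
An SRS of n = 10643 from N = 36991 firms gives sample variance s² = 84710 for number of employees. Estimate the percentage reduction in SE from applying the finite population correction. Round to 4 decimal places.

f = n/N = 10643/36991 = 0.28771863.
SE_no-fpc = √(s²/n) = 2.8212093; SE_fpc = √((1−f)s²/n) = 2.3810094.
Ratio = √(1−f) = 0.84396763. Reduction = 100·(1 − 0.84396763) = 15.6032%.

15.6032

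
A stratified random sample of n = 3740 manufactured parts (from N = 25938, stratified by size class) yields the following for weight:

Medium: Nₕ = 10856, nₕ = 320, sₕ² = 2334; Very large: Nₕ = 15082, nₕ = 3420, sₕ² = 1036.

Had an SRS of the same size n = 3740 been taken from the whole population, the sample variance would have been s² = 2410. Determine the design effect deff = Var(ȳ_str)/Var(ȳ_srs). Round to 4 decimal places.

Var(ȳ_str) = Σ Wₕ²(1−fₕ)sₕ²/nₕ with Wₕ = Nₕ/25938:
  Medium: (10856/25938)²·(1−320/10856)·2334/320 = 1.2400052
  Very large: (15082/25938)²·(1−3420/15082)·1036/3420 = 0.079194068
  → Var(ȳ_str) = 1.3191993.
Var(ȳ_srs) = (1 − 3740/25938)·2410/3740 = 0.55147116.
deff = 1.3191993 / 0.55147116 = 2.3921.

2.3921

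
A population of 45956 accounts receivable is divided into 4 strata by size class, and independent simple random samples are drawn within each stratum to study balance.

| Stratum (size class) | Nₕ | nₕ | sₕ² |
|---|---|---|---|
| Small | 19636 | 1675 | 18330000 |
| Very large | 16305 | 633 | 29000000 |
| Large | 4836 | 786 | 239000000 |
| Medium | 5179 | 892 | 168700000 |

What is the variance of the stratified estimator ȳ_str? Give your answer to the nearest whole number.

Var(ȳ_str) = Σₕ Wₕ²(1 − fₕ)sₕ²/nₕ with Wₕ = Nₕ/N, N = 45956.
Small: Wₕ = 0.42727827; term = 0.42727827²·(1 − 0.08530251)·18330000/1675 = 1827.4552.
Very large: Wₕ = 0.35479589; term = 0.35479589²·(1 − 0.03882245)·29000000/633 = 5543.1301.
Large: Wₕ = 0.10523109; term = 0.10523109²·(1 − 0.16253102)·239000000/786 = 2819.8904.
Medium: Wₕ = 0.11269475; term = 0.11269475²·(1 − 0.17223402)·168700000/892 = 1988.2234.
Sum = 12178.699.

12179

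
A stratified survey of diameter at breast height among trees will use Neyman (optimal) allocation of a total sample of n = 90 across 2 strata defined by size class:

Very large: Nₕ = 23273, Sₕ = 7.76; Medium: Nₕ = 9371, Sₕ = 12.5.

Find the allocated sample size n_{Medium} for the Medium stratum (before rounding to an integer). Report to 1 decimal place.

Neyman allocation: nₕ = n·NₕSₕ / Σⱼ NⱼSⱼ.
Σ NⱼSⱼ = 23273·7.76 + 9371·12.5 = 297735.98.
n_{Medium} = 90·9371·12.5 / 297735.98 = 35.4.

35.4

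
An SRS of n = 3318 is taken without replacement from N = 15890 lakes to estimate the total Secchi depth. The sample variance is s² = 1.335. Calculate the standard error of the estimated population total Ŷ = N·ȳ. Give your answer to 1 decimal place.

Var(Ŷ) = N²·Var(ȳ) = N²·(1 − n/N)·s²/n.
f = 3318/15890 = 0.20881057; Var(ȳ) = 0.79118943·1.335/3318 = 3.1833571 × 10^-4.
Var(Ŷ) = 15890² · (3.1833571 × 10^-4) = 80377.252.
SE(Ŷ) = √(80377.252) = 283.5.

283.5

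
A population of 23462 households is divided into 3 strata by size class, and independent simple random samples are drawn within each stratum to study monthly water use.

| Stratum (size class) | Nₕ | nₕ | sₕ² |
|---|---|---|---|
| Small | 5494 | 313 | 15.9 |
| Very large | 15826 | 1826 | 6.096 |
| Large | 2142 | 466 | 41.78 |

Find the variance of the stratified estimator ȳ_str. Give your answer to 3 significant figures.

0.00456

Var(ȳ_str) = Σₕ Wₕ²(1 − fₕ)sₕ²/nₕ with Wₕ = Nₕ/N, N = 23462.
Small: Wₕ = 0.23416589; term = 0.23416589²·(1 − 0.05697124)·15.9/313 = 0.0026267877.
Very large: Wₕ = 0.67453755; term = 0.67453755²·(1 − 0.11537975)·6.096/1826 = 0.001343734.
Large: Wₕ = 0.09129656; term = 0.09129656²·(1 − 0.21755369)·41.78/466 = 5.8471729 × 10^-4.
Sum = 0.004555239.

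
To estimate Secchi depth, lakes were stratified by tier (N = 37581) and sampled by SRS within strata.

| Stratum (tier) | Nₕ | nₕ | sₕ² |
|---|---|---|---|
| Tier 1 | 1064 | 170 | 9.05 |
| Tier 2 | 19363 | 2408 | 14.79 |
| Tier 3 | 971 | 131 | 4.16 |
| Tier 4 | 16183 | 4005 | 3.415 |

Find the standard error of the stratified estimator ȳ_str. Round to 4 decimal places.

0.0400

Var(ȳ_str) = Σₕ Wₕ²(1 − fₕ)sₕ²/nₕ with Wₕ = Nₕ/N, N = 37581.
Tier 1: Wₕ = 0.02831218; term = 0.02831218²·(1 − 0.15977444)·9.05/170 = 3.5854374 × 10^-5.
Tier 2: Wₕ = 0.51523376; term = 0.51523376²·(1 − 0.12436089)·14.79/2408 = 0.001427728.
Tier 3: Wₕ = 0.02583752; term = 0.02583752²·(1 − 0.13491246)·4.16/131 = 1.8339348 × 10^-5.
Tier 4: Wₕ = 0.43061653; term = 0.43061653²·(1 − 0.24748193)·3.415/4005 = 1.1898344 × 10^-4.
Sum = 0.0016009052.
SE = √(0.0016009052) = 0.0400.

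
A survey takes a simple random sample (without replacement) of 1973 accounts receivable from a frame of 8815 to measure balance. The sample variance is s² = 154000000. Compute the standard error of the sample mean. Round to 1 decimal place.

246.1

Under SRS without replacement, Var(ȳ) = (1 − f)·s²/n with f = n/N = 1973/8815 = 0.22382303.
Var(ȳ) = (1 − 0.22382303)·154000000/1973 = 0.77617697·78053.725 = 60583.504.
SE(ȳ) = √(60583.504) = 246.1.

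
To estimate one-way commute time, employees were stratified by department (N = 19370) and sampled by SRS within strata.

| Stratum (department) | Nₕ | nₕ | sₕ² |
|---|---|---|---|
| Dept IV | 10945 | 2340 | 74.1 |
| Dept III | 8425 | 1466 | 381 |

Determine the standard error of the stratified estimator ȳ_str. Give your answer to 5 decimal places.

Var(ȳ_str) = Σₕ Wₕ²(1 − fₕ)sₕ²/nₕ with Wₕ = Nₕ/N, N = 19370.
Dept IV: Wₕ = 0.56504904; term = 0.56504904²·(1 − 0.21379625)·74.1/2340 = 0.0079489497.
Dept III: Wₕ = 0.43495096; term = 0.43495096²·(1 − 0.17400593)·381/1466 = 0.040611451.
Sum = 0.048560401.
SE = √(0.048560401) = 0.22036.

0.22036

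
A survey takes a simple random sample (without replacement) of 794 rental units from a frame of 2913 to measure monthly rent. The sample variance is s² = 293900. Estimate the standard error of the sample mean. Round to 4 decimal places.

16.4091

Under SRS without replacement, Var(ȳ) = (1 − f)·s²/n with f = n/N = 794/2913 = 0.27257123.
Var(ȳ) = (1 − 0.27257123)·293900/794 = 0.72742877·370.15113 = 269.25858.
SE(ȳ) = √(269.25858) = 16.4091.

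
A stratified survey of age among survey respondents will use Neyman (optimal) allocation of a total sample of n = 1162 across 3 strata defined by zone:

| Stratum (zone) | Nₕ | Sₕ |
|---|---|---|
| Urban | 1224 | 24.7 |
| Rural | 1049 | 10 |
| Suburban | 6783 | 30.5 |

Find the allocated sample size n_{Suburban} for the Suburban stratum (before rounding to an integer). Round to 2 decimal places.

Neyman allocation: nₕ = n·NₕSₕ / Σⱼ NⱼSⱼ.
Σ NⱼSⱼ = 1224·24.7 + 1049·10 + 6783·30.5 = 247604.3.
n_{Suburban} = 1162·6783·30.5 / 247604.3 = 970.89.

970.89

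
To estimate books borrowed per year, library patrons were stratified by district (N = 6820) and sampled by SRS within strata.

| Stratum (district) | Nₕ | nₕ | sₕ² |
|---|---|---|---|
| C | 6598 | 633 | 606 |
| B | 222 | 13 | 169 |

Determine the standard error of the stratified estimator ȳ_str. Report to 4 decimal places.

0.9072

Var(ȳ_str) = Σₕ Wₕ²(1 − fₕ)sₕ²/nₕ with Wₕ = Nₕ/N, N = 6820.
C: Wₕ = 0.96744868; term = 0.96744868²·(1 − 0.09593816)·606/633 = 0.8100707.
B: Wₕ = 0.03255132; term = 0.03255132²·(1 − 0.05855856)·169/13 = 0.012968026.
Sum = 0.82303873.
SE = √(0.82303873) = 0.9072.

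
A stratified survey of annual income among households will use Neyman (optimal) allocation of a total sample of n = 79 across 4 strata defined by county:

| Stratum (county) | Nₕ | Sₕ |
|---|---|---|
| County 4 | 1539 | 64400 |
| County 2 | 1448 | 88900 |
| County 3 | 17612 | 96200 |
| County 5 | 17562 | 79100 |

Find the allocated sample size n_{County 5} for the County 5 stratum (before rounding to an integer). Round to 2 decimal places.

33.14

Neyman allocation: nₕ = n·NₕSₕ / Σⱼ NⱼSⱼ.
Σ NⱼSⱼ = 1539·64400 + 1448·88900 + 17612·96200 + 17562·79100 = 3.3112674 × 10^9.
n_{County 5} = 79·17562·79100 / (3.3112674 × 10^9) = 33.14.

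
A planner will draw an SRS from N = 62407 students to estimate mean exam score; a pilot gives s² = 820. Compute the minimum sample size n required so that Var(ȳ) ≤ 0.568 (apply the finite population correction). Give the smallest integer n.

Without fpc, n₀ = s²/D = 820/0.568 = 1443.6620.
With fpc, (1 − n/N)·s²/n ≤ D requires n ≥ n₀/(1 + n₀/N) = 1443.6620/(1 + 1443.6620/62407) = 1411.0208.
Rounding up, n = 1412.

1412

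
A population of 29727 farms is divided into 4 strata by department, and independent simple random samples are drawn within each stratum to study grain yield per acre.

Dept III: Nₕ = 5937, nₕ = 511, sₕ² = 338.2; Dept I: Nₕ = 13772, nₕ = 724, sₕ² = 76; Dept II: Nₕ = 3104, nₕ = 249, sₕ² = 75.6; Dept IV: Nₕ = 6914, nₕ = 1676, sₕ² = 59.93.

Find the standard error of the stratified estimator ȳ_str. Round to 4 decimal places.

Var(ȳ_str) = Σₕ Wₕ²(1 − fₕ)sₕ²/nₕ with Wₕ = Nₕ/N, N = 29727.
Dept III: Wₕ = 0.19971743; term = 0.19971743²·(1 − 0.08607041)·338.2/511 = 0.02412667.
Dept I: Wₕ = 0.46328254; term = 0.46328254²·(1 − 0.05257043)·76/724 = 0.021345868.
Dept II: Wₕ = 0.10441686; term = 0.10441686²·(1 − 0.08021907)·75.6/249 = 0.0030447252.
Dept IV: Wₕ = 0.23258317; term = 0.23258317²·(1 − 0.24240671)·59.93/1676 = 0.0014654229.
Sum = 0.049982686.
SE = √(0.049982686) = 0.2236.

0.2236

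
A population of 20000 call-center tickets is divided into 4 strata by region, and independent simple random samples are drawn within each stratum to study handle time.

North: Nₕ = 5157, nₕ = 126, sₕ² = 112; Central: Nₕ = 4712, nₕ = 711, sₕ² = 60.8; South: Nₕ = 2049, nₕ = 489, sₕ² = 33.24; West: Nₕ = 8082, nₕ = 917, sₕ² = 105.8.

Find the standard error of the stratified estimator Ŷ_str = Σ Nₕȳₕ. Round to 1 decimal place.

Var(Ŷ_str) = Σₕ Nₕ²(1 − fₕ)sₕ²/nₕ.
North: 5157²·(1 − 126/5157)·112/126 = 2.3062104 × 10^7.
Central: 4712²·(1 − 711/4712)·60.8/711 = 1.6121588 × 10^6.
South: 2049²·(1 − 489/2049)·33.24/489 = 217279.48.
West: 8082²·(1 − 917/8082)·105.8/917 = 6.6811523 × 10^6.
Sum = 3.1572695 × 10^7.
SE = √(3.1572695 × 10^7) = 5619.0.

5619.0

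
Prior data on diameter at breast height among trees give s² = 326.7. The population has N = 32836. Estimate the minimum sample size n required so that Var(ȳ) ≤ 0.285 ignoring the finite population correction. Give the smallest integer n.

1147

Without fpc, n₀ = s²/D = 326.7/0.285 = 1146.3158.
Rounding up, n = 1147.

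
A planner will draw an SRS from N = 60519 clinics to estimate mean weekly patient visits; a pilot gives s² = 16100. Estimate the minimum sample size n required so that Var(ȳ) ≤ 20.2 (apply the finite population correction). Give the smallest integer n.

787

Without fpc, n₀ = s²/D = 16100/20.2 = 797.0297.
With fpc, (1 − n/N)·s²/n ≤ D requires n ≥ n₀/(1 + n₀/N) = 797.0297/(1 + 797.0297/60519) = 786.6693.
Rounding up, n = 787.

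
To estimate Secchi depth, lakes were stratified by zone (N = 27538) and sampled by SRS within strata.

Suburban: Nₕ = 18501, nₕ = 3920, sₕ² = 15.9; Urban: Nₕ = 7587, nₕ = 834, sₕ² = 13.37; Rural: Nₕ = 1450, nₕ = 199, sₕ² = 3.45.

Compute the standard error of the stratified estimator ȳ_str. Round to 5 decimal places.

Var(ȳ_str) = Σₕ Wₕ²(1 − fₕ)sₕ²/nₕ with Wₕ = Nₕ/N, N = 27538.
Suburban: Wₕ = 0.67183528; term = 0.67183528²·(1 − 0.21188044)·15.9/3920 = 0.0014428752.
Urban: Wₕ = 0.27551020; term = 0.27551020²·(1 − 0.10992487)·13.37/834 = 0.0010830971.
Rural: Wₕ = 0.05265451; term = 0.05265451²·(1 − 0.13724138)·3.45/199 = 4.1469284 × 10^-5.
Sum = 0.0025674416.
SE = √(0.0025674416) = 0.05067.

0.05067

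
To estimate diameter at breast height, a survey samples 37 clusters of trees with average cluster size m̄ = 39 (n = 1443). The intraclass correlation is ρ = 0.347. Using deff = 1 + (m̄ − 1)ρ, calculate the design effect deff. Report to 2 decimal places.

14.19

deff = 1 + (39 − 1)·0.347 = 1 + 13.186 = 14.186.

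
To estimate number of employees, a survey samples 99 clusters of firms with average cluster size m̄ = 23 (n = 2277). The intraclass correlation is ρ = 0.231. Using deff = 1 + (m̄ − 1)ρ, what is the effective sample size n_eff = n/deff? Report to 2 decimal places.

374.38

deff = 1 + (23 − 1)·0.231 = 1 + 5.082 = 6.082.
n_eff = 2277 / 6.082 = 374.38.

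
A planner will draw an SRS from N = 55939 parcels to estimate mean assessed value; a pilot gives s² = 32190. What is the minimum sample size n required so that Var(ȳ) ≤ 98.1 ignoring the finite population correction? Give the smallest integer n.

Without fpc, n₀ = s²/D = 32190/98.1 = 328.1346.
Rounding up, n = 329.

329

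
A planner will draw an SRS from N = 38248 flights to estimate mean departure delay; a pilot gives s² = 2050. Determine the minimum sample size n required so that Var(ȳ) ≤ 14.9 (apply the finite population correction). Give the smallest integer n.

Without fpc, n₀ = s²/D = 2050/14.9 = 137.5839.
With fpc, (1 − n/N)·s²/n ≤ D requires n ≥ n₀/(1 + n₀/N) = 137.5839/(1 + 137.5839/38248) = 137.0908.
Rounding up, n = 138.

138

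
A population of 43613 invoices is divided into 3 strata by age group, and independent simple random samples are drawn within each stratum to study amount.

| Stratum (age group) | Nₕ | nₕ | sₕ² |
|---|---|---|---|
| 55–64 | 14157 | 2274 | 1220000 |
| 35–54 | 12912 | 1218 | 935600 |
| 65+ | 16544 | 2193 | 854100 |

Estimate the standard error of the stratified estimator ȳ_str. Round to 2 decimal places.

12.53

Var(ȳ_str) = Σₕ Wₕ²(1 − fₕ)sₕ²/nₕ with Wₕ = Nₕ/N, N = 43613.
55–64: Wₕ = 0.32460505; term = 0.32460505²·(1 − 0.16062725)·1220000/2274 = 47.449843.
35–54: Wₕ = 0.29605851; term = 0.29605851²·(1 − 0.09433086)·935600/1218 = 60.977218.
65+: Wₕ = 0.37933644; term = 0.37933644²·(1 − 0.13255561)·854100/2193 = 48.613944.
Sum = 157.04101.
SE = √(157.04101) = 12.53.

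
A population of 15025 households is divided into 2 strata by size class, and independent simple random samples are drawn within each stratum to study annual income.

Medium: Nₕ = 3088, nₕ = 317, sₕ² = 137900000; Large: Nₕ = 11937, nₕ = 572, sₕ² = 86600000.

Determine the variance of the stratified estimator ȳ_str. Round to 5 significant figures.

Var(ȳ_str) = Σₕ Wₕ²(1 − fₕ)sₕ²/nₕ with Wₕ = Nₕ/N, N = 15025.
Medium: Wₕ = 0.20552413; term = 0.20552413²·(1 − 0.10265544)·137900000/317 = 16488.831.
Large: Wₕ = 0.79447587; term = 0.79447587²·(1 − 0.04791824)·86600000/572 = 90982.431.
Sum = 107471.26.

107470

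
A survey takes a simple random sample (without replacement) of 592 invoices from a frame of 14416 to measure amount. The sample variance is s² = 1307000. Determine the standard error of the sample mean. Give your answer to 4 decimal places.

Under SRS without replacement, Var(ȳ) = (1 − f)·s²/n with f = n/N = 592/14416 = 0.04106548.
Var(ȳ) = (1 − 0.04106548)·1307000/592 = 0.95893452·2207.7703 = 2117.1071.
SE(ȳ) = √(2117.1071) = 46.0120.

46.0120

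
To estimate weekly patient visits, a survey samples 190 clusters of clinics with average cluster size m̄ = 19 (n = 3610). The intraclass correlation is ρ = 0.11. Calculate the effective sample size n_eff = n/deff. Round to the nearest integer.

1211

deff = 1 + (19 − 1)·0.11 = 1 + 1.98 = 2.98.
n_eff = 3610 / 2.98 = 1211.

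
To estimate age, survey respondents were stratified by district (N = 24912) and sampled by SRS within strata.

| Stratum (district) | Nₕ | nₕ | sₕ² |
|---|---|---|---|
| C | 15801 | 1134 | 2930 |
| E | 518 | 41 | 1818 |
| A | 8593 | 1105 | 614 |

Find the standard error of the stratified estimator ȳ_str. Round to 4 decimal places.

1.0199

Var(ȳ_str) = Σₕ Wₕ²(1 − fₕ)sₕ²/nₕ with Wₕ = Nₕ/N, N = 24912.
C: Wₕ = 0.63427264; term = 0.63427264²·(1 − 0.07176761)·2930/1134 = 0.96485764.
E: Wₕ = 0.02079319; term = 0.02079319²·(1 − 0.07915058)·1818/41 = 0.017653913.
A: Wₕ = 0.34493417; term = 0.34493417²·(1 − 0.12859304)·614/1105 = 0.057610222.
Sum = 1.0401218.
SE = √(1.0401218) = 1.0199.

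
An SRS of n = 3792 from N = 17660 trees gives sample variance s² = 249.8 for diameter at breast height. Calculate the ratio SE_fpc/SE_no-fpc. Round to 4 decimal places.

0.8862

f = n/N = 3792/17660 = 0.21472254.
SE_no-fpc = √(s²/n) = 0.25666228; SE_fpc = √((1−f)s²/n) = 0.22744355.
Ratio = √(1−f) = 0.88615883.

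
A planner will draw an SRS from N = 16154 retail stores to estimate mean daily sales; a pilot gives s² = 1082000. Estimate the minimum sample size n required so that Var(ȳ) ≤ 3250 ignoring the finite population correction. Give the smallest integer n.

333

Without fpc, n₀ = s²/D = 1082000/3250 = 332.9231.
Rounding up, n = 333.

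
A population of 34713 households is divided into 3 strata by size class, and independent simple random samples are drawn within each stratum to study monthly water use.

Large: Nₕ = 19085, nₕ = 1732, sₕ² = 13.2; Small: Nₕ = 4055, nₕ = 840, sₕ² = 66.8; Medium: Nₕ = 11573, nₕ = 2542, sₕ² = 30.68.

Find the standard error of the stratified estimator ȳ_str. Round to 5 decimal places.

0.06326

Var(ȳ_str) = Σₕ Wₕ²(1 − fₕ)sₕ²/nₕ with Wₕ = Nₕ/N, N = 34713.
Large: Wₕ = 0.54979403; term = 0.54979403²·(1 − 0.09075190)·13.2/1732 = 0.0020946356.
Small: Wₕ = 0.11681503; term = 0.11681503²·(1 − 0.20715166)·66.8/840 = 8.6036892 × 10^-4.
Medium: Wₕ = 0.33339095; term = 0.33339095²·(1 − 0.21964918)·30.68/2542 = 0.0010468328.
Sum = 0.0040018373.
SE = √(0.0040018373) = 0.06326.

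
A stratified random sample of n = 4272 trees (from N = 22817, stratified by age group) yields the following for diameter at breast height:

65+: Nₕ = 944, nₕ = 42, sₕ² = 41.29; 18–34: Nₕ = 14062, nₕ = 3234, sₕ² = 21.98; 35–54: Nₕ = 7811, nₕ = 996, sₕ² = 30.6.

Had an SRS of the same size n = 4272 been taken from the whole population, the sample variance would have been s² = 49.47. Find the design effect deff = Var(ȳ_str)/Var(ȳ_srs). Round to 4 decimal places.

0.7158

Var(ȳ_str) = Σ Wₕ²(1−fₕ)sₕ²/nₕ with Wₕ = Nₕ/22817:
  65+: (944/22817)²·(1−42/944)·41.29/42 = 0.0016078926
  18–34: (14062/22817)²·(1−3234/14062)·21.98/3234 = 0.0019877691
  35–54: (7811/22817)²·(1−996/7811)·30.6/996 = 0.0031413585
  → Var(ȳ_str) = 0.0067370202.
Var(ȳ_srs) = (1 − 4272/22817)·49.47/4272 = 0.0094119359.
deff = 0.0067370202 / 0.0094119359 = 0.7158.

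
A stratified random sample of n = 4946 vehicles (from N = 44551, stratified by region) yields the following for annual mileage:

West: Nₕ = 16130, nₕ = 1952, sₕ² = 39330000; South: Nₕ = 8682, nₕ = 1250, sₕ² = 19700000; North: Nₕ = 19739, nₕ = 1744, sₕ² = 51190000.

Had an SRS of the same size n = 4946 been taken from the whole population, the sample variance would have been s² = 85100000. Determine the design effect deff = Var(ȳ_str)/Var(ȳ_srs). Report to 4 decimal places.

Var(ȳ_str) = Σ Wₕ²(1−fₕ)sₕ²/nₕ with Wₕ = Nₕ/44551:
  West: (16130/44551)²·(1−1952/16130)·39330000/1952 = 2321.5528
  South: (8682/44551)²·(1−1250/8682)·19700000/1250 = 512.35005
  North: (19739/44551)²·(1−1744/19739)·51190000/1744 = 5252.9194
  → Var(ȳ_str) = 8086.8223.
Var(ȳ_srs) = (1 − 4946/44551)·85100000/4946 = 15295.653.
deff = 8086.8223 / 15295.653 = 0.5287.

0.5287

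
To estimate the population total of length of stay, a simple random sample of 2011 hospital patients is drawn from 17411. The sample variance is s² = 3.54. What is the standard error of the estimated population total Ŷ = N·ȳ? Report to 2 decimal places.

Var(Ŷ) = N²·Var(ȳ) = N²·(1 − n/N)·s²/n.
f = 2011/17411 = 0.11550169; Var(ȳ) = 0.88449831·3.54/2011 = 0.0015569985.
Var(Ŷ) = 17411² · 0.0015569985 = 471993.07.
SE(Ŷ) = √(471993.07) = 687.02.

687.02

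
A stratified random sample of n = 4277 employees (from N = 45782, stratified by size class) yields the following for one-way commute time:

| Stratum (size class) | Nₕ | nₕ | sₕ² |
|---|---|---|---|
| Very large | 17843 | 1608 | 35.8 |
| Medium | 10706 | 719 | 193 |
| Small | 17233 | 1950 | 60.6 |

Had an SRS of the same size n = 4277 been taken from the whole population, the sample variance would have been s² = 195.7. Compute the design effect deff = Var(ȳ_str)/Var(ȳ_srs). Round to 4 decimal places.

Var(ȳ_str) = Σ Wₕ²(1−fₕ)sₕ²/nₕ with Wₕ = Nₕ/45782:
  Very large: (17843/45782)²·(1−1608/17843)·35.8/1608 = 0.0030770009
  Medium: (10706/45782)²·(1−719/10706)·193/719 = 0.013693081
  Small: (17233/45782)²·(1−1950/17233)·60.6/1950 = 0.0039049726
  → Var(ȳ_str) = 0.020675055.
Var(ȳ_srs) = (1 − 4277/45782)·195.7/4277 = 0.041481766.
deff = 0.020675055 / 0.041481766 = 0.4984.

0.4984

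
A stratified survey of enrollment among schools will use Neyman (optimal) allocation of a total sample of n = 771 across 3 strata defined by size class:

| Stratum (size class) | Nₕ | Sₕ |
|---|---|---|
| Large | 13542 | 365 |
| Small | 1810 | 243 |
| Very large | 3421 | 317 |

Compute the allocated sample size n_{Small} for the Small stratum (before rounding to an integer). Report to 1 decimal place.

Neyman allocation: nₕ = n·NₕSₕ / Σⱼ NⱼSⱼ.
Σ NⱼSⱼ = 13542·365 + 1810·243 + 3421·317 = 6.467117 × 10^6.
n_{Small} = 771·1810·243 / (6.467117 × 10^6) = 52.4.

52.4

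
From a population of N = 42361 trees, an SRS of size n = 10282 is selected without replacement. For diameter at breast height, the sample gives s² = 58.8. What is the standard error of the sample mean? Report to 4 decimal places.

0.0658

Under SRS without replacement, Var(ȳ) = (1 − f)·s²/n with f = n/N = 10282/42361 = 0.24272326.
Var(ȳ) = (1 − 0.24272326)·58.8/10282 = 0.75727674·0.0057187318 = 0.0043306625.
SE(ȳ) = √(0.0043306625) = 0.0658.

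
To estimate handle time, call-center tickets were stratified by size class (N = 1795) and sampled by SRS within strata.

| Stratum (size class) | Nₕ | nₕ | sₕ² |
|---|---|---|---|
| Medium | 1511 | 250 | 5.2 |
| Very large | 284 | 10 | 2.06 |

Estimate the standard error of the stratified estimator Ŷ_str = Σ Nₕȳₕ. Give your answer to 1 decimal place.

Var(Ŷ_str) = Σₕ Nₕ²(1 − fₕ)sₕ²/nₕ.
Medium: 1511²·(1 − 250/1511)·5.2/250 = 39631.717.
Very large: 284²·(1 − 10/284)·2.06/10 = 16030.096.
Sum = 55661.813.
SE = √(55661.813) = 235.9.

235.9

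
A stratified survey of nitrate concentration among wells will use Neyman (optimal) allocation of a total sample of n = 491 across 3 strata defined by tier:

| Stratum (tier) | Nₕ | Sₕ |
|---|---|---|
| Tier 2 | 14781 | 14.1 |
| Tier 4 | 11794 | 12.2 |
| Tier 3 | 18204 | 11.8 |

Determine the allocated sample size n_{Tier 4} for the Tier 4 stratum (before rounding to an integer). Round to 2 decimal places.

124.58

Neyman allocation: nₕ = n·NₕSₕ / Σⱼ NⱼSⱼ.
Σ NⱼSⱼ = 14781·14.1 + 11794·12.2 + 18204·11.8 = 567106.1.
n_{Tier 4} = 491·11794·12.2 / 567106.1 = 124.58.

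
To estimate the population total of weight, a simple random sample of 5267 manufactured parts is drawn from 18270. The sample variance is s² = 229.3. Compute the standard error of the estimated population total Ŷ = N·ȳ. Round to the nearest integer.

3216

Var(Ŷ) = N²·Var(ȳ) = N²·(1 − n/N)·s²/n.
f = 5267/18270 = 0.28828681; Var(ȳ) = 0.71171319·229.3/5267 = 0.03098459.
Var(Ŷ) = 18270² · 0.03098459 = 1.0342436 × 10^7.
SE(Ŷ) = √(1.0342436 × 10^7) = 3216.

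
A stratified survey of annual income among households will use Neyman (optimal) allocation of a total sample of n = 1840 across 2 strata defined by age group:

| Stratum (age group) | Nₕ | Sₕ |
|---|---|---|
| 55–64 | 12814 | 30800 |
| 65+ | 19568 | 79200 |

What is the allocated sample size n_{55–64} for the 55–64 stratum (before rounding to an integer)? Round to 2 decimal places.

373.47

Neyman allocation: nₕ = n·NₕSₕ / Σⱼ NⱼSⱼ.
Σ NⱼSⱼ = 12814·30800 + 19568·79200 = 1.9444568 × 10^9.
n_{55–64} = 1840·12814·30800 / (1.9444568 × 10^9) = 373.47.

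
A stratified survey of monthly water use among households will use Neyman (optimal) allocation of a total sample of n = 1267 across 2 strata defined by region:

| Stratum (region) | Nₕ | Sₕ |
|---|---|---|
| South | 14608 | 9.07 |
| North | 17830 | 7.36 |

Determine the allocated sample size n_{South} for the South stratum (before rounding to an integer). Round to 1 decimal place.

636.5

Neyman allocation: nₕ = n·NₕSₕ / Σⱼ NⱼSⱼ.
Σ NⱼSⱼ = 14608·9.07 + 17830·7.36 = 263723.36.
n_{South} = 1267·14608·9.07 / 263723.36 = 636.5.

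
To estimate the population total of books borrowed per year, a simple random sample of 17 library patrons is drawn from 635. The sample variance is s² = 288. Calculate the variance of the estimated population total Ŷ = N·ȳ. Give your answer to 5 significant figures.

Var(Ŷ) = N²·Var(ȳ) = N²·(1 − n/N)·s²/n.
f = 17/635 = 0.02677165; Var(ȳ) = 0.97322835·288/17 = 16.487633.
Var(Ŷ) = 635² · 16.487633 = 6.6482258 × 10^6.

6.6482 × 10^6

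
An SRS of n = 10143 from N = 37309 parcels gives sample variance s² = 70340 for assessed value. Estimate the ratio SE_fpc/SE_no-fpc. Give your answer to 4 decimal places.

0.8533

f = n/N = 10143/37309 = 0.27186470.
SE_no-fpc = √(s²/n) = 2.6334069; SE_fpc = √((1−f)s²/n) = 2.2471083.
Ratio = √(1−f) = 0.85330845.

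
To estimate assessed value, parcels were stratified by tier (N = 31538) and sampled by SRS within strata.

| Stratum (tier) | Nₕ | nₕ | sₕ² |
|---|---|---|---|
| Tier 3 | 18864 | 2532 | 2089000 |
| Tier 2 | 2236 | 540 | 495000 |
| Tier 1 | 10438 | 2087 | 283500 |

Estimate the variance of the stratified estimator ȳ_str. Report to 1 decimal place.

271.0

Var(ȳ_str) = Σₕ Wₕ²(1 − fₕ)sₕ²/nₕ with Wₕ = Nₕ/N, N = 31538.
Tier 3: Wₕ = 0.59813558; term = 0.59813558²·(1 − 0.13422392)·2089000/2532 = 255.55219.
Tier 2: Wₕ = 0.07089860; term = 0.07089860²·(1 − 0.24150268)·495000/540 = 3.4949486.
Tier 1: Wₕ = 0.33096582; term = 0.33096582²·(1 − 0.19994252)·283500/2087 = 11.90469.
Sum = 270.95183.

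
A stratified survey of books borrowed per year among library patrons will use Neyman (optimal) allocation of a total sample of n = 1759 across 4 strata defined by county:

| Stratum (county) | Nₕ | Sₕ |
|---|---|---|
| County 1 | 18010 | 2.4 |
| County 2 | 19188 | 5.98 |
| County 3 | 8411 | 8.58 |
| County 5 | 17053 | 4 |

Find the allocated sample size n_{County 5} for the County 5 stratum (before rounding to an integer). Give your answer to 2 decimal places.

402.17

Neyman allocation: nₕ = n·NₕSₕ / Σⱼ NⱼSⱼ.
Σ NⱼSⱼ = 18010·2.4 + 19188·5.98 + 8411·8.58 + 17053·4 = 298346.62.
n_{County 5} = 1759·17053·4 / 298346.62 = 402.17.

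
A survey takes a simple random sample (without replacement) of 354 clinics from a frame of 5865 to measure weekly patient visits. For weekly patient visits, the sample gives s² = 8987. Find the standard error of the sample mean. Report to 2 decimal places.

4.88

Under SRS without replacement, Var(ȳ) = (1 − f)·s²/n with f = n/N = 354/5865 = 0.06035806.
Var(ȳ) = (1 − 0.06035806)·8987/354 = 0.93964194·25.387006 = 23.854695.
SE(ȳ) = √(23.854695) = 4.88.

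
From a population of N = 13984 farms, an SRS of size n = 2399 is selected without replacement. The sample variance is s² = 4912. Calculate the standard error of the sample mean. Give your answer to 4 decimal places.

Under SRS without replacement, Var(ȳ) = (1 − f)·s²/n with f = n/N = 2399/13984 = 0.17155320.
Var(ȳ) = (1 − 0.17155320)·4912/2399 = 0.82844680·2.0475198 = 1.6962612.
SE(ȳ) = √(1.6962612) = 1.3024.

1.3024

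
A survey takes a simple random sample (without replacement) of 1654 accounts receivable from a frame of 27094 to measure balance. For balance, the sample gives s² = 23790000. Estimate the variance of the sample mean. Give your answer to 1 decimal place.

Under SRS without replacement, Var(ȳ) = (1 − f)·s²/n with f = n/N = 1654/27094 = 0.06104673.
Var(ȳ) = (1 − 0.06104673)·23790000/1654 = 0.93895327·14383.313 = 13505.259.

13505.3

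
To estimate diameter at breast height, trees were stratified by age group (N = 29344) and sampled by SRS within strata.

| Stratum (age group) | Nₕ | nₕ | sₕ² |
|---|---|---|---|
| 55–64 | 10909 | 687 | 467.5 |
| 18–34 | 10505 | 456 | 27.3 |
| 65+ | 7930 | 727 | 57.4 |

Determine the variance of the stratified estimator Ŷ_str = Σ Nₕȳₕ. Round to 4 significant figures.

8.671 × 10^7

Var(Ŷ_str) = Σₕ Nₕ²(1 − fₕ)sₕ²/nₕ.
55–64: 10909²·(1 − 687/10909)·467.5/687 = 7.588321 × 10^7.
18–34: 10505²·(1 − 456/10505)·27.3/456 = 6.3199946 × 10^6.
65+: 7930²·(1 − 727/7930)·57.4/727 = 4.5098706 × 10^6.
Sum = 8.6713075 × 10^7.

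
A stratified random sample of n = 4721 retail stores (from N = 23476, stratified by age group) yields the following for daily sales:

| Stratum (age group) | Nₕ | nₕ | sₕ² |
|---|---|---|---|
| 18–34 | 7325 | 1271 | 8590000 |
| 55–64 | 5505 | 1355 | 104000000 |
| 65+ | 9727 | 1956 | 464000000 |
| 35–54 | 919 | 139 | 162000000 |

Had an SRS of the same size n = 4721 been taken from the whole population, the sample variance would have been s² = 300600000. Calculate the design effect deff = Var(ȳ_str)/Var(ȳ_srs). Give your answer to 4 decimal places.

0.7426

Var(ȳ_str) = Σ Wₕ²(1−fₕ)sₕ²/nₕ with Wₕ = Nₕ/23476:
  18–34: (7325/23476)²·(1−1271/7325)·8590000/1271 = 543.81284
  55–64: (5505/23476)²·(1−1355/5505)·104000000/1355 = 3181.6416
  65+: (9727/23476)²·(1−1956/9727)·464000000/1956 = 32535.445
  35–54: (919/23476)²·(1−139/919)·162000000/139 = 1515.8706
  → Var(ȳ_str) = 37776.77.
Var(ȳ_srs) = (1 − 4721/23476)·300600000/4721 = 50868.384.
deff = 37776.77 / 50868.384 = 0.7426.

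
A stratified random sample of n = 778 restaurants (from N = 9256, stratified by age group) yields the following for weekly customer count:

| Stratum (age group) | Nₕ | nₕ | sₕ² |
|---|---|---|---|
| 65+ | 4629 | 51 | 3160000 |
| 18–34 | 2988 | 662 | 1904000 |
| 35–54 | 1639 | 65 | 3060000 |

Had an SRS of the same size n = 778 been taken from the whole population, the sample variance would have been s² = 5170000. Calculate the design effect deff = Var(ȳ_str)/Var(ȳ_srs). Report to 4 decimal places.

Var(ȳ_str) = Σ Wₕ²(1−fₕ)sₕ²/nₕ with Wₕ = Nₕ/9256:
  65+: (4629/9256)²·(1−51/4629)·3160000/51 = 15326.154
  18–34: (2988/9256)²·(1−662/2988)·1904000/662 = 233.32032
  35–54: (1639/9256)²·(1−65/1639)·3060000/65 = 1417.5718
  → Var(ȳ_str) = 16977.046.
Var(ȳ_srs) = (1 − 778/9256)·5170000/778 = 6086.6876.
deff = 16977.046 / 6086.6876 = 2.7892.

2.7892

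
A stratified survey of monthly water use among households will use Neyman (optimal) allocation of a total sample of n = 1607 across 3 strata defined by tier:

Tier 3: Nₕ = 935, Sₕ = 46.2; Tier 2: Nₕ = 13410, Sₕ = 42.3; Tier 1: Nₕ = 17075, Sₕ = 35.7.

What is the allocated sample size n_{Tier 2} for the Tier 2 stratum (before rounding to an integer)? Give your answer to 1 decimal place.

747.2

Neyman allocation: nₕ = n·NₕSₕ / Σⱼ NⱼSⱼ.
Σ NⱼSⱼ = 935·46.2 + 13410·42.3 + 17075·35.7 = 1.2200175 × 10^6.
n_{Tier 2} = 1607·13410·42.3 / (1.2200175 × 10^6) = 747.2.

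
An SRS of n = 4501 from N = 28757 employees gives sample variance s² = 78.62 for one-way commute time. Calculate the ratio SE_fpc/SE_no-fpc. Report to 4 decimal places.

f = n/N = 4501/28757 = 0.15651841.
SE_no-fpc = √(s²/n) = 0.13216365; SE_fpc = √((1−f)s²/n) = 0.12138075.
Ratio = √(1−f) = 0.91841254.

0.9184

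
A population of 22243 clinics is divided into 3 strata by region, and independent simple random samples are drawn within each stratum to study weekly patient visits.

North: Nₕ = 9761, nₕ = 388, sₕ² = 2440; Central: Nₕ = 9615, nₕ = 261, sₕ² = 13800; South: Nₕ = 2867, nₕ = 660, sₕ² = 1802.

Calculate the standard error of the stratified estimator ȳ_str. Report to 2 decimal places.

Var(ȳ_str) = Σₕ Wₕ²(1 − fₕ)sₕ²/nₕ with Wₕ = Nₕ/N, N = 22243.
North: Wₕ = 0.43883469; term = 0.43883469²·(1 − 0.03975003)·2440/388 = 1.1629052.
Central: Wₕ = 0.43227083; term = 0.43227083²·(1 − 0.02714509)·13800/261 = 9.6116624.
South: Wₕ = 0.12889448; term = 0.12889448²·(1 − 0.23020579)·1802/660 = 0.034918385.
Sum = 10.809486.
SE = √(10.809486) = 3.29.

3.29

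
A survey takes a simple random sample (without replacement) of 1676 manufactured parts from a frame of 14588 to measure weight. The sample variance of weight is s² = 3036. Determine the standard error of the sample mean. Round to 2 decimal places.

Under SRS without replacement, Var(ȳ) = (1 − f)·s²/n with f = n/N = 1676/14588 = 0.11488895.
Var(ȳ) = (1 − 0.11488895)·3036/1676 = 0.88511105·1.8114558 = 1.6033396.
SE(ȳ) = √(1.6033396) = 1.27.

1.27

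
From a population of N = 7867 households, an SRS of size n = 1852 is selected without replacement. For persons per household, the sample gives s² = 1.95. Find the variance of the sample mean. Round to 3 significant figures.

8.05 × 10^-4

Under SRS without replacement, Var(ȳ) = (1 − f)·s²/n with f = n/N = 1852/7867 = 0.23541375.
Var(ȳ) = (1 − 0.23541375)·1.95/1852 = 0.76458625·0.0010529158 = 8.0504491 × 10^-4.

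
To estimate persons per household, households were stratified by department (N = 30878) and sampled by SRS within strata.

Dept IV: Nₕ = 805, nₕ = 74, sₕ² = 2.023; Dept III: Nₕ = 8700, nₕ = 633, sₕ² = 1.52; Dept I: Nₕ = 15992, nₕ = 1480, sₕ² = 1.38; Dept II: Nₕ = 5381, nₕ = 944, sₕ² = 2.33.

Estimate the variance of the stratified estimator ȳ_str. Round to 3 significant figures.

4.82 × 10^-4

Var(ȳ_str) = Σₕ Wₕ²(1 − fₕ)sₕ²/nₕ with Wₕ = Nₕ/N, N = 30878.
Dept IV: Wₕ = 0.02607034; term = 0.02607034²·(1 − 0.09192547)·2.023/74 = 1.6872487 × 10^-5.
Dept III: Wₕ = 0.28175400; term = 0.28175400²·(1 − 0.07275862)·1.52/633 = 1.7675547 × 10^-4.
Dept I: Wₕ = 0.51790919; term = 0.51790919²·(1 − 0.09254627)·1.38/1480 = 2.2695988 × 10^-4.
Dept II: Wₕ = 0.17426647; term = 0.17426647²·(1 − 0.17543208)·2.33/944 = 6.1807051 × 10^-5.
Sum = 4.8239489 × 10^-4.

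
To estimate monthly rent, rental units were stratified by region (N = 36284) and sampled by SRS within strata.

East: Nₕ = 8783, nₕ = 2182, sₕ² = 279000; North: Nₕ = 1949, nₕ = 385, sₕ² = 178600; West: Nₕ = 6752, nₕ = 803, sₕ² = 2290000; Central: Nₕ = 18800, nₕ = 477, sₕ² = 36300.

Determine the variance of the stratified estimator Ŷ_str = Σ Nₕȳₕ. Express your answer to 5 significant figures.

1.4959 × 10^11

Var(Ŷ_str) = Σₕ Nₕ²(1 − fₕ)sₕ²/nₕ.
East: 8783²·(1 − 2182/8783)·279000/2182 = 7.4131378 × 10^9.
North: 1949²·(1 − 385/1949)·178600/385 = 1.4140648 × 10^9.
West: 6752²·(1 − 803/6752)·2290000/803 = 1.1455033 × 10^11.
Central: 18800²·(1 − 477/18800)·36300/477 = 2.6214566 × 10^10.
Sum = 1.495921 × 10^11.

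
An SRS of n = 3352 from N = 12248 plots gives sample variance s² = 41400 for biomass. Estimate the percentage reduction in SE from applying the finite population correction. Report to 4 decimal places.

f = n/N = 3352/12248 = 0.27367734.
SE_no-fpc = √(s²/n) = 3.5143755; SE_fpc = √((1−f)s²/n) = 2.9951113.
Ratio = √(1−f) = 0.85224566. Reduction = 100·(1 − 0.85224566) = 14.7754%.

14.7754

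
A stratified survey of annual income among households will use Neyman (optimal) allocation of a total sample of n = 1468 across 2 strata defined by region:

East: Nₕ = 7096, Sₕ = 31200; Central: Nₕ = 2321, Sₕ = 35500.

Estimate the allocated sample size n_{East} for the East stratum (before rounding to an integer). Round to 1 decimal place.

1069.8

Neyman allocation: nₕ = n·NₕSₕ / Σⱼ NⱼSⱼ.
Σ NⱼSⱼ = 7096·31200 + 2321·35500 = 3.037907 × 10^8.
n_{East} = 1468·7096·31200 / (3.037907 × 10^8) = 1069.8.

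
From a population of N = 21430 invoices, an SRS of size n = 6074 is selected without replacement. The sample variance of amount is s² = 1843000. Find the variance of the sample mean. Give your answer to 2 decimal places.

Under SRS without replacement, Var(ȳ) = (1 − f)·s²/n with f = n/N = 6074/21430 = 0.28343444.
Var(ȳ) = (1 − 0.28343444)·1843000/6074 = 0.71656556·303.42443 = 217.4235.

217.42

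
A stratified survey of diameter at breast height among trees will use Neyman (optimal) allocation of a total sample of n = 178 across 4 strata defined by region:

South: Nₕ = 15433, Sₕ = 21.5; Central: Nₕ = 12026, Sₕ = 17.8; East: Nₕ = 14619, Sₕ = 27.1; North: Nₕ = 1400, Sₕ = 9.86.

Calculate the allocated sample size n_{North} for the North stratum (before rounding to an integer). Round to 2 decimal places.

Neyman allocation: nₕ = n·NₕSₕ / Σⱼ NⱼSⱼ.
Σ NⱼSⱼ = 15433·21.5 + 12026·17.8 + 14619·27.1 + 1400·9.86 = 955851.2.
n_{North} = 178·1400·9.86 / 955851.2 = 2.57.

2.57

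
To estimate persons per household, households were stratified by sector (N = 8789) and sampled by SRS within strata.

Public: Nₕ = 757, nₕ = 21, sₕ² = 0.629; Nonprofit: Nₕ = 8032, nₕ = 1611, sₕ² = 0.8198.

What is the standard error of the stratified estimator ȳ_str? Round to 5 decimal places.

Var(ȳ_str) = Σₕ Wₕ²(1 − fₕ)sₕ²/nₕ with Wₕ = Nₕ/N, N = 8789.
Public: Wₕ = 0.08613039; term = 0.08613039²·(1 − 0.02774108)·0.629/21 = 2.1603599 × 10^-4.
Nonprofit: Wₕ = 0.91386961; term = 0.91386961²·(1 − 0.20057271)·0.8198/1611 = 3.3975027 × 10^-4.
Sum = 5.5578626 × 10^-4.
SE = √(5.5578626 × 10^-4) = 0.02358.

0.02358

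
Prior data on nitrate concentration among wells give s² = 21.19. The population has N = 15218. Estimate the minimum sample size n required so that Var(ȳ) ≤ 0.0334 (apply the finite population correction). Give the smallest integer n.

Without fpc, n₀ = s²/D = 21.19/0.0334 = 634.4311.
With fpc, (1 − n/N)·s²/n ≤ D requires n ≥ n₀/(1 + n₀/N) = 634.4311/(1 + 634.4311/15218) = 609.0405.
Rounding up, n = 610.

610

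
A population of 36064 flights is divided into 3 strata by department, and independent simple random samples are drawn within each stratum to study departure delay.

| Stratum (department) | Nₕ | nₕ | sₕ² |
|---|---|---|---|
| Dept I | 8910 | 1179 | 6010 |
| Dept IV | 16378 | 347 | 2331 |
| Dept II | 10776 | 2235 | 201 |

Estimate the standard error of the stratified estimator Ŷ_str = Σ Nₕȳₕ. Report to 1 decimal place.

Var(Ŷ_str) = Σₕ Nₕ²(1 − fₕ)sₕ²/nₕ.
Dept I: 8910²·(1 − 1179/8910)·6010/1179 = 3.5113494 × 10^8.
Dept IV: 16378²·(1 − 347/16378)·2331/347 = 1.7637388 × 10^9.
Dept II: 10776²·(1 − 2235/10776)·201/2235 = 8.2772264 × 10^6.
Sum = 2.123151 × 10^9.
SE = √(2.123151 × 10^9) = 46077.7.

46077.7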